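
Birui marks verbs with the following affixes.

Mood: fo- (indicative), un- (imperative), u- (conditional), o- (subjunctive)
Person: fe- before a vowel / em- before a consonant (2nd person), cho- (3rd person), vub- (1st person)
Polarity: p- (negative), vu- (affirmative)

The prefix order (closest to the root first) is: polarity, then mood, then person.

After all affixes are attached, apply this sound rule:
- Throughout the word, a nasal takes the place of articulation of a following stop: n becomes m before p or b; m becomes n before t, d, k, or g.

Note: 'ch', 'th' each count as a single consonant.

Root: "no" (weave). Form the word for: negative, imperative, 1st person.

Attach polarity negative p- → pno.
Attach mood imperative un- → unpno.
Attach person 1st person vub- → vubunpno.
Apply nasal assimilation: vubunpno → vubumpno.

vubumpno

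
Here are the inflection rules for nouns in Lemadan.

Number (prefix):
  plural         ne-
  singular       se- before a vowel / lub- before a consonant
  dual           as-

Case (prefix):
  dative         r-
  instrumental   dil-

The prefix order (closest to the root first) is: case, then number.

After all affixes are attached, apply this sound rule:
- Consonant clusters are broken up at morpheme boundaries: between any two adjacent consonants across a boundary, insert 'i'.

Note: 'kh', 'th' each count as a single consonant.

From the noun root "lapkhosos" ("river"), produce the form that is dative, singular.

Attach case dative r- → rlapkhosos.
Attach number singular lub- (before consonant 'r') → lubrlapkhosos.
Apply epenthesis: lubrlapkhosos → lubirilapkhosos.

lubirilapkhosos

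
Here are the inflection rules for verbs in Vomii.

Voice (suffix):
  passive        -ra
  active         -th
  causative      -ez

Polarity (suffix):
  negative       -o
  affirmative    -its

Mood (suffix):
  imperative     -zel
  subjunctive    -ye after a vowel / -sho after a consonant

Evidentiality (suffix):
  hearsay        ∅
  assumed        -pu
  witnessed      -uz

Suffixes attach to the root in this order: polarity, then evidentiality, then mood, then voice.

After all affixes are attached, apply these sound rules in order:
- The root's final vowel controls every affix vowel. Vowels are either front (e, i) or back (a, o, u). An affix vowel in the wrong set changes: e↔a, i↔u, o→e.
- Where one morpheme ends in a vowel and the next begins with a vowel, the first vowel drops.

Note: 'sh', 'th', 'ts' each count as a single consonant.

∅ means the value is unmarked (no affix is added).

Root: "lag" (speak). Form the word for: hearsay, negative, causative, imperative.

Attach polarity negative -o → lago.
evidentiality = hearsay: zero marking, form stays lago.
Attach mood imperative -zel → lagozel.
Attach voice causative -ez → lagozelez.
Apply vowel harmony: lagozelez → lagozalaz.
Vowel deletion: no change.

lagozalaz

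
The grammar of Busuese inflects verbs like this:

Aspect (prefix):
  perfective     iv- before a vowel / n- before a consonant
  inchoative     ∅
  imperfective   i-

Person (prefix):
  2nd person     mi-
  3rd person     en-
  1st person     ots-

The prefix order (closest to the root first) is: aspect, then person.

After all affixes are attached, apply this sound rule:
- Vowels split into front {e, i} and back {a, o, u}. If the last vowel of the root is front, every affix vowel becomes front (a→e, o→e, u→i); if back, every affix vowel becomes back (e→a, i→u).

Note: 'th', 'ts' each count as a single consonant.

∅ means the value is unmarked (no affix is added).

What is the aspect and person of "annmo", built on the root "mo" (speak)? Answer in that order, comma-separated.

perfective, 3rd person

Segment: en-n-mo.
aspect: iv/n- → perfective.
person: en- → 3rd person.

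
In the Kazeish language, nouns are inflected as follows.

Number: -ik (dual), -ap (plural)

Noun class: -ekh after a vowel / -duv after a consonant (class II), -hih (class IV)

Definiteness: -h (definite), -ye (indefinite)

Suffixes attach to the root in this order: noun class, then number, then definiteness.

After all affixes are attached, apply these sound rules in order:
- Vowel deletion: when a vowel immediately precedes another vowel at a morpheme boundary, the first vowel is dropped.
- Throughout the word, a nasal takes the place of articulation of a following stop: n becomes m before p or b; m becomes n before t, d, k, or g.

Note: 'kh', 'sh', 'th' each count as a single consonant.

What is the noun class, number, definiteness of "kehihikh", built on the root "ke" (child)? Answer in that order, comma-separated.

class IV, dual, definite

Segment: ke-hih-ik-h.
noun class: -hih → class IV.
number: -ik → dual.
definiteness: -h → definite.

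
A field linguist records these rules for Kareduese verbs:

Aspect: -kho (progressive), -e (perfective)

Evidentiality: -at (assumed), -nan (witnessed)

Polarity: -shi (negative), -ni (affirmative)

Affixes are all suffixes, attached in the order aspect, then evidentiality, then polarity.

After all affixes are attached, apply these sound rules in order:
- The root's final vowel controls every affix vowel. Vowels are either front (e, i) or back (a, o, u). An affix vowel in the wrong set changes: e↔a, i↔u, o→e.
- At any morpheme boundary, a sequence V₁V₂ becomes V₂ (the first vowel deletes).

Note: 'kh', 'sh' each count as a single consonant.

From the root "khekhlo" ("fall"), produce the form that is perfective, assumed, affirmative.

khekhlatnu

Attach aspect perfective -e → khekhloe.
Attach evidentiality assumed -at → khekhloeat.
Attach polarity affirmative -ni → khekhloeatni.
Apply vowel harmony: khekhloeatni → khekhloaatnu.
Apply vowel deletion: khekhloaatnu → khekhlatnu.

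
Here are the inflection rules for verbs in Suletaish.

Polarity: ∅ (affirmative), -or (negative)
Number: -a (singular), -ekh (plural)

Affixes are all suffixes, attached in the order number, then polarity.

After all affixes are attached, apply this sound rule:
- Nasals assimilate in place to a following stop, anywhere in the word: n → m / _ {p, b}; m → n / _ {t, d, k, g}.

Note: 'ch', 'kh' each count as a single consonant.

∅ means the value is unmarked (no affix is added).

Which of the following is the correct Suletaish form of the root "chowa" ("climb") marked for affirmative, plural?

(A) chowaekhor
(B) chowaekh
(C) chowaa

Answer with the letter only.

B

Attach number plural -ekh → chowaekh.
polarity = affirmative: zero marking, form stays chowaekh.
Nasal assimilation: no change.
So the correct form is chowaekh, option (B).
(C) chowaa is wrong: it uses singular instead of plural for number.
(A) chowaekhor is wrong: it uses negative instead of affirmative for polarity.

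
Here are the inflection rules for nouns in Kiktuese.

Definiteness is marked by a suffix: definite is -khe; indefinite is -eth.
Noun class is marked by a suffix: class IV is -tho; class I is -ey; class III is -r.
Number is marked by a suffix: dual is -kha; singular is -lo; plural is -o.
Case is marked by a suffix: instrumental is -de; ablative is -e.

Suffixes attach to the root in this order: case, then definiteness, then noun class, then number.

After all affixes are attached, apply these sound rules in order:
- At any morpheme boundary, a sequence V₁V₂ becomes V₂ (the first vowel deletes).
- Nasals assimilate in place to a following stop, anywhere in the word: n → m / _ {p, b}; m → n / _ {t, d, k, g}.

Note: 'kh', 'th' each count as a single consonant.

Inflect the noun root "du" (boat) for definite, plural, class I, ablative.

Attach case ablative -e → due.
Attach definiteness definite -khe → duekhe.
Attach noun class class I -ey → duekheey.
Attach number plural -o → duekheeyo.
Apply vowel deletion: duekheeyo → dekheyo.
Nasal assimilation: no change.

dekheyo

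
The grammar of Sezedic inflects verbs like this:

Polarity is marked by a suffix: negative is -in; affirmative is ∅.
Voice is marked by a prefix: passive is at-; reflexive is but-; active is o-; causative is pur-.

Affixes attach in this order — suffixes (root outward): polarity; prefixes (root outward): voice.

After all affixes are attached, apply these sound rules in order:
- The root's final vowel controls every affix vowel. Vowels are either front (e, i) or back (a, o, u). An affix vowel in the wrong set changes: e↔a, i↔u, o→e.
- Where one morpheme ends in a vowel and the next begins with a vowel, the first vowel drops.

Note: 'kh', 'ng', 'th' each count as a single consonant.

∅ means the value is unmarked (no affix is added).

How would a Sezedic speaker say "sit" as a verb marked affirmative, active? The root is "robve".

polarity = affirmative: zero marking, form stays robve.
Attach voice active o- → orobve.
Apply vowel harmony: orobve → erobve.
Vowel deletion: no change.

erobve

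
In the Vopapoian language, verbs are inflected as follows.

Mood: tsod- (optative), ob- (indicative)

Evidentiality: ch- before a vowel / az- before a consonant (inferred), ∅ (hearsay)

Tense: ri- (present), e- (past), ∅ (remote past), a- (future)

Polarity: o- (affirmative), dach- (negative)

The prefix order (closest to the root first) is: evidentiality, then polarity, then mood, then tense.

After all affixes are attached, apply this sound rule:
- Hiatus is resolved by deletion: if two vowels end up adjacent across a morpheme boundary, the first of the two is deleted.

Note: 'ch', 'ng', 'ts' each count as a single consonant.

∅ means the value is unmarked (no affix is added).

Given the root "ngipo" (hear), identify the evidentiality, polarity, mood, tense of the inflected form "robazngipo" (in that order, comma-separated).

Segment: ri-ob-o-az-ngipo.
evidentiality: ch/az- → inferred.
polarity: o- → affirmative.
mood: ob- → indicative.
tense: ri- → present.

inferred, affirmative, indicative, present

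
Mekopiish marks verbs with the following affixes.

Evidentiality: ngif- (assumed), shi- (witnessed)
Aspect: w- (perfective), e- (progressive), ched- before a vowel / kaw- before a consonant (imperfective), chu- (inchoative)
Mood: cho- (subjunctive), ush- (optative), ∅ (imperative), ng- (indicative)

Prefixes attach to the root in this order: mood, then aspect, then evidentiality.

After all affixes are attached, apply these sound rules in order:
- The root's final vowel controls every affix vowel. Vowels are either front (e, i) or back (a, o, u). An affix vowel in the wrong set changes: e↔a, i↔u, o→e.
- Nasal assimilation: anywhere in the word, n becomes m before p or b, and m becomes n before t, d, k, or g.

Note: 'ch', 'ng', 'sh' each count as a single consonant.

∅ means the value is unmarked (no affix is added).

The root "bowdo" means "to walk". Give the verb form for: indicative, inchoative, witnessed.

Attach mood indicative ng- → ngbowdo.
Attach aspect inchoative chu- → chungbowdo.
Attach evidentiality witnessed shi- → shichungbowdo.
Apply vowel harmony: shichungbowdo → shuchungbowdo.
Nasal assimilation: no change.

shuchungbowdo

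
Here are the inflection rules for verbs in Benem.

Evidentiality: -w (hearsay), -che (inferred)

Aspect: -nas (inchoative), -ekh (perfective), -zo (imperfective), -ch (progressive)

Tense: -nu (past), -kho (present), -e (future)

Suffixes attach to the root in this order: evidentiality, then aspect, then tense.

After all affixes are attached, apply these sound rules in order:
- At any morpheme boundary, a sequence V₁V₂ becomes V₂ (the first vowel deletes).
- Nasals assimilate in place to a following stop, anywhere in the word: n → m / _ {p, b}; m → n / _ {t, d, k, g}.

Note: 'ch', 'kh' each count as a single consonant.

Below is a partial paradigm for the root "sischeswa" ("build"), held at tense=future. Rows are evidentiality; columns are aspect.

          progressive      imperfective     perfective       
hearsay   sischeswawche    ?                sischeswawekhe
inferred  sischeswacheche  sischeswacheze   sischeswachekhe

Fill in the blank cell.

Attach evidentiality hearsay -w → sischeswaw.
Attach aspect imperfective -zo → sischeswawzo.
Attach tense future -e → sischeswawzoe.
Apply vowel deletion: sischeswawzoe → sischeswawze.
Nasal assimilation: no change.

sischeswawze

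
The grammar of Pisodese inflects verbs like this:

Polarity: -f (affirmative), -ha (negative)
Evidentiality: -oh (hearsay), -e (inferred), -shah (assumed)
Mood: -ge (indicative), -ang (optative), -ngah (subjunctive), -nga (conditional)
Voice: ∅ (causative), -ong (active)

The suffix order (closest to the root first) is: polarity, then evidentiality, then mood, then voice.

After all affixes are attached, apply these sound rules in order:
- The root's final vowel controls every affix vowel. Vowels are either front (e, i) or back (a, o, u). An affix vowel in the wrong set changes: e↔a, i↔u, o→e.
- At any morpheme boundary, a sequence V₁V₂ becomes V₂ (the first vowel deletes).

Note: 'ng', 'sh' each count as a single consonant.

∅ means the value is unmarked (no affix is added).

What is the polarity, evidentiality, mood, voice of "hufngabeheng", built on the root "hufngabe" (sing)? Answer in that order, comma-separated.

negative, inferred, optative, causative

Segment: hufngabe-ha-e-ang.
polarity: -ha → negative.
evidentiality: -e → inferred.
mood: -ang → optative.
voice: ∅ → causative.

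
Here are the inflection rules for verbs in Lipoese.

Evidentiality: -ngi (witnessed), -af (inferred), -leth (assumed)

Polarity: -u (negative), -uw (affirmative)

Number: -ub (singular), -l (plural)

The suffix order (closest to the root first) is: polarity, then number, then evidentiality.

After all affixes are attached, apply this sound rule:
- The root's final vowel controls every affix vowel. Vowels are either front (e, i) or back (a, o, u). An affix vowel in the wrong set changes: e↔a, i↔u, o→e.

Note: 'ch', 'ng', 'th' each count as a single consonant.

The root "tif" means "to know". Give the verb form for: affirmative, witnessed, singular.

Attach polarity affirmative -uw → tifuw.
Attach number singular -ub → tifuwub.
Attach evidentiality witnessed -ngi → tifuwubngi.
Apply vowel harmony: tifuwubngi → tifiwibngi.

tifiwibngi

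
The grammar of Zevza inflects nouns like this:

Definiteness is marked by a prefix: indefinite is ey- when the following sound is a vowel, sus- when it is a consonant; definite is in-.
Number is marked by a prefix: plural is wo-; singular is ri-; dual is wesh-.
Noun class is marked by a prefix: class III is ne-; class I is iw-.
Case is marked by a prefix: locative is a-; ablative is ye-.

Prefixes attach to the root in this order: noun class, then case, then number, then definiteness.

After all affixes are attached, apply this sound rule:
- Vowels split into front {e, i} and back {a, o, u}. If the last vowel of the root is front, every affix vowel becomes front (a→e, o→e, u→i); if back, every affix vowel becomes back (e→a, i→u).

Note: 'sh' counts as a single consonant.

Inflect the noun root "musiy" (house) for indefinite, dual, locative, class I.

Attach noun class class I iw- → iwmusiy.
Attach case locative a- → aiwmusiy.
Attach number dual wesh- → weshaiwmusiy.
Attach definiteness indefinite sus- (before consonant 'w') → susweshaiwmusiy.
Apply vowel harmony: susweshaiwmusiy → siswesheiwmusiy.

siswesheiwmusiy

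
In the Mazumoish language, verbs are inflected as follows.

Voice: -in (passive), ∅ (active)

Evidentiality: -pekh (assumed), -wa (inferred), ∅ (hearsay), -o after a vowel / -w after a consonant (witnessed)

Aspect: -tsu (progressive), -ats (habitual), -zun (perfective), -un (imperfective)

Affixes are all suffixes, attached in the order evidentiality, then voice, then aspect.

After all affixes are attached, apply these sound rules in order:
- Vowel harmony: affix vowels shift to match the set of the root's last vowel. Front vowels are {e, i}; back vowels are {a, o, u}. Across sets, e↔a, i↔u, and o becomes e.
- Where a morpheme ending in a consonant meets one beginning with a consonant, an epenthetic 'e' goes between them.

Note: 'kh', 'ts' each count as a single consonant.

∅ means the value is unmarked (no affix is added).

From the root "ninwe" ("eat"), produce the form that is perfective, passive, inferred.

ninweweinezin

Attach evidentiality inferred -wa → ninwewa.
Attach voice passive -in → ninwewain.
Attach aspect perfective -zun → ninwewainzun.
Apply vowel harmony: ninwewainzun → ninweweinzin.
Apply epenthesis: ninweweinzin → ninweweinezin.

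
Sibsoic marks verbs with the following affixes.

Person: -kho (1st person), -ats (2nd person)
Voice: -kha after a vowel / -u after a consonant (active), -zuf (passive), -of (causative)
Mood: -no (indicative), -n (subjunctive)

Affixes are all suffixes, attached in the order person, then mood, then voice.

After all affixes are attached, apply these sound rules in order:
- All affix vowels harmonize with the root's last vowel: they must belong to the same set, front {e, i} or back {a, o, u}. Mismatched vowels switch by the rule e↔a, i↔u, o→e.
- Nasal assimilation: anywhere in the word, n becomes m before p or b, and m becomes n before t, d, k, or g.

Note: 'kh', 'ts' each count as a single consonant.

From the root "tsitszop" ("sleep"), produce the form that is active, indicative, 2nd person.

Attach person 2nd person -ats → tsitszopats.
Attach mood indicative -no → tsitszopatsno.
Attach voice active -kha (after vowel 'o') → tsitszopatsnokha.
Vowel harmony: no change.
Nasal assimilation: no change.

tsitszopatsnokha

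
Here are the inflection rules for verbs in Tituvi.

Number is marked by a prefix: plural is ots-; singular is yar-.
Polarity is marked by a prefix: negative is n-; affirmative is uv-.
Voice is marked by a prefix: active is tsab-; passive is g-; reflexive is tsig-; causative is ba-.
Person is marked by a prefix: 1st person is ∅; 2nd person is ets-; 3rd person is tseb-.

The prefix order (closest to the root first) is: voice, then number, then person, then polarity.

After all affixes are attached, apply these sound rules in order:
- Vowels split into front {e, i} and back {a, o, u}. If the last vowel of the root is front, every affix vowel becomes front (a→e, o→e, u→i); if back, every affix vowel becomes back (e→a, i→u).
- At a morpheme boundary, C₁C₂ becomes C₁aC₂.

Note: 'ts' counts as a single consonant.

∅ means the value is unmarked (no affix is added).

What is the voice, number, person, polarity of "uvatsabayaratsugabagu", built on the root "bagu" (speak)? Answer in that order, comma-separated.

Segment: uv-tseb-yar-tsig-bagu.
voice: tsig- → reflexive.
number: yar- → singular.
person: tseb- → 3rd person.
polarity: uv- → affirmative.

reflexive, singular, 3rd person, affirmative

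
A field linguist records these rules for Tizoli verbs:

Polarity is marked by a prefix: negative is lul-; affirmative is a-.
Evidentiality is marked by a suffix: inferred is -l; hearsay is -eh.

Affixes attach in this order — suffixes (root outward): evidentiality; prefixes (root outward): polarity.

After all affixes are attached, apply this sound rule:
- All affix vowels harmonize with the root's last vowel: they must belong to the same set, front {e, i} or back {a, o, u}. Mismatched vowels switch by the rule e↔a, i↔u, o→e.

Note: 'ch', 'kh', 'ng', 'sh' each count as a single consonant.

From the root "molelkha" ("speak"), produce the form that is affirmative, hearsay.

amolelkhaah

Attach polarity affirmative a- → amolelkha.
Attach evidentiality hearsay -eh → amolelkhaeh.
Apply vowel harmony: amolelkhaeh → amolelkhaah.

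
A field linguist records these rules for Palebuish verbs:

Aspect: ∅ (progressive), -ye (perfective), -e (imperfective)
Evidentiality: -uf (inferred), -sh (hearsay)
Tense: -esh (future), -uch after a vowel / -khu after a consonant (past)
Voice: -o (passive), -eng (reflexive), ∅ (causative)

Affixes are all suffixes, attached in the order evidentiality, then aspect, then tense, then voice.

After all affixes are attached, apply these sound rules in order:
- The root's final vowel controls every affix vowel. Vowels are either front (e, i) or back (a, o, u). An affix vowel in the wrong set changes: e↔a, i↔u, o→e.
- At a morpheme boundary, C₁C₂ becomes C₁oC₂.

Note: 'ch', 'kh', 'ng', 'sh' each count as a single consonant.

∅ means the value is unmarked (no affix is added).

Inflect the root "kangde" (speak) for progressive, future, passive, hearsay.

Attach evidentiality hearsay -sh → kangdesh.
aspect = progressive: zero marking, form stays kangdesh.
Attach tense future -esh → kangdeshesh.
Attach voice passive -o → kangdeshesho.
Apply vowel harmony: kangdeshesho → kangdesheshe.
Epenthesis: no change.

kangdesheshe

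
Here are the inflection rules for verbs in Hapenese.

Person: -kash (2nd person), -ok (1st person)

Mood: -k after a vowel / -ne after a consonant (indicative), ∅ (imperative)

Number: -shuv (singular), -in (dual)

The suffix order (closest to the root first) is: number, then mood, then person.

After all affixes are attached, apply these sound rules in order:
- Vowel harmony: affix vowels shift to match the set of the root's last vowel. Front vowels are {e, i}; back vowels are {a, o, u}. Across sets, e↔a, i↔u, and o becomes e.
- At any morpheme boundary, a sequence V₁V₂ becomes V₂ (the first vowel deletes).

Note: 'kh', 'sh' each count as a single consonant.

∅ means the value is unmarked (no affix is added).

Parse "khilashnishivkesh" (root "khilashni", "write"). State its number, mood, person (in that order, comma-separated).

Segment: khilashni-shuv-kash.
number: -shuv → singular.
mood: ∅ → imperative.
person: -kash → 2nd person.

singular, imperative, 2nd person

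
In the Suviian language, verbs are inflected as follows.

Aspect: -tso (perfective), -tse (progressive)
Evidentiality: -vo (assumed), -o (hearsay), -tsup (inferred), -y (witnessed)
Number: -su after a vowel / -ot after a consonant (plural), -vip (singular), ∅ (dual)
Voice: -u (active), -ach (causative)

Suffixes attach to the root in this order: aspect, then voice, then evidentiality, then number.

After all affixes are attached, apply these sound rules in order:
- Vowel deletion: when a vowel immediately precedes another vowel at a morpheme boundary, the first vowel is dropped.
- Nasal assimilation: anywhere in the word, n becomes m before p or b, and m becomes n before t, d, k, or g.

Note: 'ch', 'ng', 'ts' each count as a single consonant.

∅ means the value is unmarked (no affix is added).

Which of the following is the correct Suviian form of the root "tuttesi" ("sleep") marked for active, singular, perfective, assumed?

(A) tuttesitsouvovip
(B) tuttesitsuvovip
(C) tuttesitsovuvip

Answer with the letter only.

Attach aspect perfective -tso → tuttesitso.
Attach voice active -u → tuttesitsou.
Attach evidentiality assumed -vo → tuttesitsouvo.
Attach number singular -vip → tuttesitsouvovip.
Apply vowel deletion: tuttesitsouvovip → tuttesitsuvovip.
Nasal assimilation: no change.
So the correct form is tuttesitsuvovip, option (B).
(A) tuttesitsouvovip is wrong: it fails to apply the sound rule(s).
(C) tuttesitsovuvip is wrong: it has the affixes in the wrong order.

B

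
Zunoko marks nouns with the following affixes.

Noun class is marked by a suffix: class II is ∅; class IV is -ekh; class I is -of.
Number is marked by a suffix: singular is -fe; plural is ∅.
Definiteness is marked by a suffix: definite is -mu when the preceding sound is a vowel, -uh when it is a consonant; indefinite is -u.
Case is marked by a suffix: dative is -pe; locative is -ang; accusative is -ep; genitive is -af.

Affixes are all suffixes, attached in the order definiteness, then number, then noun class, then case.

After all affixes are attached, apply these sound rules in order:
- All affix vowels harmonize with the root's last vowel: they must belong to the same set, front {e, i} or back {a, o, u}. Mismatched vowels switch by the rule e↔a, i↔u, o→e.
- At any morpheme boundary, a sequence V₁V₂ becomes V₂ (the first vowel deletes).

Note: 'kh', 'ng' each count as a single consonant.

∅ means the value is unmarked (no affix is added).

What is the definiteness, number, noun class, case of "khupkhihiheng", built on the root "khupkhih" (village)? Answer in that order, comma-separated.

definite, plural, class II, locative

Segment: khupkhih-uh-ang.
definiteness: -mu/uh → definite.
number: ∅ → plural.
noun class: ∅ → class II.
case: -ang → locative.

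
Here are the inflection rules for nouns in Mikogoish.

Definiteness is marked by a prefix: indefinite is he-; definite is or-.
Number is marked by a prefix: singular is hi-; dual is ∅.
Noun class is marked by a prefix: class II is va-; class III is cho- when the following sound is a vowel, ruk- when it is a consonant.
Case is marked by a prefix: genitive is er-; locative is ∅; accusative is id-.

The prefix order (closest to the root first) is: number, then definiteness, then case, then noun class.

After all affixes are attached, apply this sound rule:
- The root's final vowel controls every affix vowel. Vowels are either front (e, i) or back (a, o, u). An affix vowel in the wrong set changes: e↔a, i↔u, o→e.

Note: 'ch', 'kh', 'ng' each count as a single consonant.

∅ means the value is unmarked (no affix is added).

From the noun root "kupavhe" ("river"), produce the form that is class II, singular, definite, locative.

Attach number singular hi- → hikupavhe.
Attach definiteness definite or- → orhikupavhe.
case = locative: zero marking, form stays orhikupavhe.
Attach noun class class II va- → vaorhikupavhe.
Apply vowel harmony: vaorhikupavhe → veerhikupavhe.

veerhikupavhe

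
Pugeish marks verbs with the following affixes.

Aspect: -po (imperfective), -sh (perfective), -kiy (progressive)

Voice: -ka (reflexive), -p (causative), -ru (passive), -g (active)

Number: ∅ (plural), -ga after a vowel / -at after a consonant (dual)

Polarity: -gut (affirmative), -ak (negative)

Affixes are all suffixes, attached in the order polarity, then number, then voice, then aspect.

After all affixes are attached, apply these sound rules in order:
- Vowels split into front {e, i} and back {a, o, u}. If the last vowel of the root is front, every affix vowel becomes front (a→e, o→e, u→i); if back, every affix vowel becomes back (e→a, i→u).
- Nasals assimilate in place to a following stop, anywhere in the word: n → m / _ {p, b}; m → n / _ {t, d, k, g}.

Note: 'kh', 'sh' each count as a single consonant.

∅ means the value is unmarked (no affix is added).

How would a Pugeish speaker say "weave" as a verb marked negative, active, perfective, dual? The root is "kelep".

kelepeketgsh

Attach polarity negative -ak → kelepak.
Attach number dual -at (after consonant 'k') → kelepakat.
Attach voice active -g → kelepakatg.
Attach aspect perfective -sh → kelepakatgsh.
Apply vowel harmony: kelepakatgsh → kelepeketgsh.
Nasal assimilation: no change.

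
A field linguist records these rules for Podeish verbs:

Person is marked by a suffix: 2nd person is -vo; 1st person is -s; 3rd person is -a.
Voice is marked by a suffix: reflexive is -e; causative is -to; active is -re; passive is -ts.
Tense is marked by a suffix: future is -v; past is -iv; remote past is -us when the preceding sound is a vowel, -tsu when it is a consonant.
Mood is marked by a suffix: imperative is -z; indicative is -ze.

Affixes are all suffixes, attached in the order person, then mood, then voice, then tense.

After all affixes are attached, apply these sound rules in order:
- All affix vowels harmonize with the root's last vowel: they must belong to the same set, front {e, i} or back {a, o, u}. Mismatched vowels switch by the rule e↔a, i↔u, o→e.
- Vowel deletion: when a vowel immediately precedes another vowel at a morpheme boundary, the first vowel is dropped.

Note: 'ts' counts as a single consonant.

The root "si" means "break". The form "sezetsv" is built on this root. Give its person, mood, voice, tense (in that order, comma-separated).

Segment: si-a-ze-ts-v.
person: -a → 3rd person.
mood: -ze → indicative.
voice: -ts → passive.
tense: -v → future.

3rd person, indicative, passive, future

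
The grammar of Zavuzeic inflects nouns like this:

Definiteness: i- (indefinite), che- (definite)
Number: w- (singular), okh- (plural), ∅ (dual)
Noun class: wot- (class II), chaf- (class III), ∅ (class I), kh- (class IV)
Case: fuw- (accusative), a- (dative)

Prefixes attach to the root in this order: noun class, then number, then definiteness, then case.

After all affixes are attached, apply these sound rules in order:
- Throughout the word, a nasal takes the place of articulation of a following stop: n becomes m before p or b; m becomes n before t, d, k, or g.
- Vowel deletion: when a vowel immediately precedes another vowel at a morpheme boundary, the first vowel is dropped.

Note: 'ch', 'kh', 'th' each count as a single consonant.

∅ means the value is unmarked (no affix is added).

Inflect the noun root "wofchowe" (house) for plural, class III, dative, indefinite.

okhchafwofchowe

Attach noun class class III chaf- → chafwofchowe.
Attach number plural okh- → okhchafwofchowe.
Attach definiteness indefinite i- → iokhchafwofchowe.
Attach case dative a- → aiokhchafwofchowe.
Nasal assimilation: no change.
Apply vowel deletion: aiokhchafwofchowe → okhchafwofchowe.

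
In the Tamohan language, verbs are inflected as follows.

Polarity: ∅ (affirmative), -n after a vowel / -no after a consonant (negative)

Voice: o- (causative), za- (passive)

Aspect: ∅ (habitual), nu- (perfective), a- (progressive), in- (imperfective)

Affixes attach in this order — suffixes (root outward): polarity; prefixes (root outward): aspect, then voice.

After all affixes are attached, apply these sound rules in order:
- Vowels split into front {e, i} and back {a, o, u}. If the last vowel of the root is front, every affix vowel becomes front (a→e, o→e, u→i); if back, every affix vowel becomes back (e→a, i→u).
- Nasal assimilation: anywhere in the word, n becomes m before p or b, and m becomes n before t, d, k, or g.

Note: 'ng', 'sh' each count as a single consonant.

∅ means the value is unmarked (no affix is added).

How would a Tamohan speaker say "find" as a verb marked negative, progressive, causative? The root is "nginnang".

oanginnangno

Attach aspect progressive a- → anginnang.
Attach polarity negative -no (after consonant 'ng') → anginnangno.
Attach voice causative o- → oanginnangno.
Vowel harmony: no change.
Nasal assimilation: no change.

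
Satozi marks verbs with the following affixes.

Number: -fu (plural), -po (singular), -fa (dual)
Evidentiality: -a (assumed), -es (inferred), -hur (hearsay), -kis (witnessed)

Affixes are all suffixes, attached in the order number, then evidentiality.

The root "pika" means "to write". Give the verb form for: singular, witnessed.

pikapokis

Attach number singular -po → pikapo.
Attach evidentiality witnessed -kis → pikapokis.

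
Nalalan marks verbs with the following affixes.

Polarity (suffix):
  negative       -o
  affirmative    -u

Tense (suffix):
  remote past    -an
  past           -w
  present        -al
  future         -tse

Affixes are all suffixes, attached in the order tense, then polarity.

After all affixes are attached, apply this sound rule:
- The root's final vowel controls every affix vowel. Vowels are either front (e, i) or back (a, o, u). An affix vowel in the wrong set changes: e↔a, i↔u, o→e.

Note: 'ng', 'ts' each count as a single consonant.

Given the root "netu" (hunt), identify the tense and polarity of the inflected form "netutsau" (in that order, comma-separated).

future, affirmative

Segment: netu-tse-u.
tense: -tse → future.
polarity: -u → affirmative.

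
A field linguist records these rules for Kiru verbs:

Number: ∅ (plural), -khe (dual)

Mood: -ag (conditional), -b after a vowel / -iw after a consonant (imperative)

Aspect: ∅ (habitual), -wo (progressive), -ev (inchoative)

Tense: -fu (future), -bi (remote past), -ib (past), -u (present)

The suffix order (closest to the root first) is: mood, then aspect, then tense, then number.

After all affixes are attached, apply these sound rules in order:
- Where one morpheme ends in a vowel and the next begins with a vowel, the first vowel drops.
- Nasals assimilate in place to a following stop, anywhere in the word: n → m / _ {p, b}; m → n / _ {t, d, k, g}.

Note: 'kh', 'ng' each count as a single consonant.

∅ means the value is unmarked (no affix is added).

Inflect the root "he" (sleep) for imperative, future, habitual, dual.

hebfukhe

Attach mood imperative -b (after vowel 'e') → heb.
aspect = habitual: zero marking, form stays heb.
Attach tense future -fu → hebfu.
Attach number dual -khe → hebfukhe.
Vowel deletion: no change.
Nasal assimilation: no change.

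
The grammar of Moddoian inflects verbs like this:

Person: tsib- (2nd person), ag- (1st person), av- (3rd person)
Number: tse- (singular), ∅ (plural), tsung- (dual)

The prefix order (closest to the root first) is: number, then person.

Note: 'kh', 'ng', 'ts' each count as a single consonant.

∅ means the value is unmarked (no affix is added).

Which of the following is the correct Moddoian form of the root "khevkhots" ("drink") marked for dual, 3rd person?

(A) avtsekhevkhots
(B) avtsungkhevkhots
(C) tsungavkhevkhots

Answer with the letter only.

B

Attach number dual tsung- → tsungkhevkhots.
Attach person 3rd person av- → avtsungkhevkhots.
So the correct form is avtsungkhevkhots, option (B).
(A) avtsekhevkhots is wrong: it uses singular instead of dual for number.
(C) tsungavkhevkhots is wrong: it has the affixes in the wrong order.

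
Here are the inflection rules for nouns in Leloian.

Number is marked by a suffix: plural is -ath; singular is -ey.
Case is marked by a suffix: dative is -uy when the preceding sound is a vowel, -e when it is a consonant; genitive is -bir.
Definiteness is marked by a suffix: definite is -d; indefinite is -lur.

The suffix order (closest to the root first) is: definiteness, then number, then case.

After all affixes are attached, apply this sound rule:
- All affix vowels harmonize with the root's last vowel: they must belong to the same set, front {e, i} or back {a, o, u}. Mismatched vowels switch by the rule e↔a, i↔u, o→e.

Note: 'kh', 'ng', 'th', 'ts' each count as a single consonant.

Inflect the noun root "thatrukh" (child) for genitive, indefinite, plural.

Attach definiteness indefinite -lur → thatrukhlur.
Attach number plural -ath → thatrukhlurath.
Attach case genitive -bir → thatrukhlurathbir.
Apply vowel harmony: thatrukhlurathbir → thatrukhlurathbur.

thatrukhlurathbur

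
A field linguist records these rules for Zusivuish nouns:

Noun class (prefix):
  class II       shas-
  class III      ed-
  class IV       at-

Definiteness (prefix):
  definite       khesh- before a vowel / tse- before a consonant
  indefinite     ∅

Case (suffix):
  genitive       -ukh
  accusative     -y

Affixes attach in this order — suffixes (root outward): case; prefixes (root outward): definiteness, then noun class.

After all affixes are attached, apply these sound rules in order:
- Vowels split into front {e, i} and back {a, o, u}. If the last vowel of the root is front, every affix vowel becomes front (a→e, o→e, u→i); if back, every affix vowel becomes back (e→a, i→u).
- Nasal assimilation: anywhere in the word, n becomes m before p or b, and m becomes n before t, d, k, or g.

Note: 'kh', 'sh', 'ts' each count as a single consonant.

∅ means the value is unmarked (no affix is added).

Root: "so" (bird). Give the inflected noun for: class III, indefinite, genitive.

definiteness = indefinite: zero marking, form stays so.
Attach noun class class III ed- → edso.
Attach case genitive -ukh → edsoukh.
Apply vowel harmony: edsoukh → adsoukh.
Nasal assimilation: no change.

adsoukh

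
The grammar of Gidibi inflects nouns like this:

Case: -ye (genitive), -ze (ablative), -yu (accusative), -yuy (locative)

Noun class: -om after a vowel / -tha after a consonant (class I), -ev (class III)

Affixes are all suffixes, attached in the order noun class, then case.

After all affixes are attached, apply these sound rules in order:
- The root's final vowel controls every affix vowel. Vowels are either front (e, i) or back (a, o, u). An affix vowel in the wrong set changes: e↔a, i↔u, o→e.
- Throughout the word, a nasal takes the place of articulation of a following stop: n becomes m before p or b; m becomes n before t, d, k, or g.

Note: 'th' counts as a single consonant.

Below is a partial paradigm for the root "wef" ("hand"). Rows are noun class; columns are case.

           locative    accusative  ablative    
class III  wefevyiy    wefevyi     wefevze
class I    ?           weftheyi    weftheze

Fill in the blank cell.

Attach noun class class I -tha (after consonant 'f') → weftha.
Attach case locative -yuy → wefthayuy.
Apply vowel harmony: wefthayuy → weftheyiy.
Nasal assimilation: no change.

weftheyiy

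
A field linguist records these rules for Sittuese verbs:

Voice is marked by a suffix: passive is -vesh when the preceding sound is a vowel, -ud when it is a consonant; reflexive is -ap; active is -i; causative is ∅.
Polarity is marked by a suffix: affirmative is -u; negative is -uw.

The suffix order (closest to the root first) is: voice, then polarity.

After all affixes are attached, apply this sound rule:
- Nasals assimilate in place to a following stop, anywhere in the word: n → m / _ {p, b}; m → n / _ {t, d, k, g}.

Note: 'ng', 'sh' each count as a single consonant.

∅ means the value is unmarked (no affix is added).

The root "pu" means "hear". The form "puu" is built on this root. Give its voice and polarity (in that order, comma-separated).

causative, affirmative

Segment: pu-u.
voice: ∅ → causative.
polarity: -u → affirmative.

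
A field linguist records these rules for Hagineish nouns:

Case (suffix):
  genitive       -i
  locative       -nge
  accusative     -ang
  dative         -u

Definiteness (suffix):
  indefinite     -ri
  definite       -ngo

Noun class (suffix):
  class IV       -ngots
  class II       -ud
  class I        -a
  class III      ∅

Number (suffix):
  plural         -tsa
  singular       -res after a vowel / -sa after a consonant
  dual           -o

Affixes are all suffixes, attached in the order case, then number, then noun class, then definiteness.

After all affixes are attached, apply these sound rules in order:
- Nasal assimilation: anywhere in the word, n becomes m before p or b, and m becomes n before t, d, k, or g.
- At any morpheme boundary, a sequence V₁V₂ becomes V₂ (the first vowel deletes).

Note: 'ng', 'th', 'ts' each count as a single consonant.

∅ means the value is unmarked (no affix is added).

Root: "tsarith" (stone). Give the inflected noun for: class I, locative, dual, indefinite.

tsarithngari

Attach case locative -nge → tsarithnge.
Attach number dual -o → tsarithngeo.
Attach noun class class I -a → tsarithngeoa.
Attach definiteness indefinite -ri → tsarithngeoari.
Nasal assimilation: no change.
Apply vowel deletion: tsarithngeoari → tsarithngari.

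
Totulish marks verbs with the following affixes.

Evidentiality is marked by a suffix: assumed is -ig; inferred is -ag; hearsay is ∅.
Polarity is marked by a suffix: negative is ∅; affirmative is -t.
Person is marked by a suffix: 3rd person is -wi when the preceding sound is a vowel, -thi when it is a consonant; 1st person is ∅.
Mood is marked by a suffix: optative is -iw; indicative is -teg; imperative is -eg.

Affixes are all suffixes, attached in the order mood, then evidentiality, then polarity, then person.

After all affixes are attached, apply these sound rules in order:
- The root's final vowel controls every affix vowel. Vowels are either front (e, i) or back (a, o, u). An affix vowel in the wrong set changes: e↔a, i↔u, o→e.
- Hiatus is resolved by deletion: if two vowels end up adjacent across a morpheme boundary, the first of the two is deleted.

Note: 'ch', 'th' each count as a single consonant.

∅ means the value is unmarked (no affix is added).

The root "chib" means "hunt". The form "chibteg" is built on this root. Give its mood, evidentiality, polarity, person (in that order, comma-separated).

indicative, hearsay, negative, 1st person

Segment: chib-teg.
mood: -teg → indicative.
evidentiality: ∅ → hearsay.
polarity: ∅ → negative.
person: ∅ → 1st person.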